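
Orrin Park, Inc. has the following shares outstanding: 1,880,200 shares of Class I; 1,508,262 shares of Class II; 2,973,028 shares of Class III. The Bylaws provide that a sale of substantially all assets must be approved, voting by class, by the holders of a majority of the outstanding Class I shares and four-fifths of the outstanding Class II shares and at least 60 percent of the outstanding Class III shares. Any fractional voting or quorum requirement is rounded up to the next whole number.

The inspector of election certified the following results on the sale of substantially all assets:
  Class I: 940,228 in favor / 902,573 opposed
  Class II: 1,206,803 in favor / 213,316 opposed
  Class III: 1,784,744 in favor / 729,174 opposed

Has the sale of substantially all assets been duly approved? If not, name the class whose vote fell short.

Class I: a majority of 1880200 is 940101; 940,101 required, 940,228 in favor — approved.
Class II: 4/5 of 1508262 = 1206609.60, rounded up to 1206610; 1,206,610 required, 1,206,803 in favor — approved.
Class III: 3/5 of 2973028 = 1783816.80, rounded up to 1783817; 1,783,817 required, 1,784,744 in favor — approved.

Approved — every class gave the required vote.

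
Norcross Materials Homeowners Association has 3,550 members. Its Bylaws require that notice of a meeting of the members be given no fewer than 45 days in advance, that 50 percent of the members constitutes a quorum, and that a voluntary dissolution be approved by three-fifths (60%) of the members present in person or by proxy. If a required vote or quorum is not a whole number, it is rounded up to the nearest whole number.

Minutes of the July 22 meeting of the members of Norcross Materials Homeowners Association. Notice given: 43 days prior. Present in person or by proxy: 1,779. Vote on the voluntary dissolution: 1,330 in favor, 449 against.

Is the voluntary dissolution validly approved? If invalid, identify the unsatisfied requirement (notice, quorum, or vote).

Invalid — notice requirement not satisfied.

Notice: 43 days given; 45 required. Not satisfied.
Quorum: 50% of 3,550 = 1,775; 1,779 present. Satisfied.
Vote: requires three-fifths of those present (1,779); 3/5 of 1779 = 1067.40, rounded up to 1068, so 1,068 needed; 1,330 in favor. Satisfied.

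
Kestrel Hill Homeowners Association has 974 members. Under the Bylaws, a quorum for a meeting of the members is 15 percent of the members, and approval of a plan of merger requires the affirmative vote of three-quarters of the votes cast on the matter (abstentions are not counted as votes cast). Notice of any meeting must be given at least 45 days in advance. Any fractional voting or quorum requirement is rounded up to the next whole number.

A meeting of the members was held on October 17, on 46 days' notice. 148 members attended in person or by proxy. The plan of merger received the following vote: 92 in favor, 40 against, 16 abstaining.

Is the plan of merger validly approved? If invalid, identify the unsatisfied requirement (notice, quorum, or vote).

Notice: 46 days given; 45 required. Satisfied.
Quorum: 15% of 974 = 146.10, rounded up to 147; 148 present. Satisfied.
Vote: requires three-fourths of the votes cast (148 − 16 abstaining = 132); 3/4 of 132 = 99, so 99 needed; 92 in favor. Not satisfied.

Invalid — vote requirement not satisfied.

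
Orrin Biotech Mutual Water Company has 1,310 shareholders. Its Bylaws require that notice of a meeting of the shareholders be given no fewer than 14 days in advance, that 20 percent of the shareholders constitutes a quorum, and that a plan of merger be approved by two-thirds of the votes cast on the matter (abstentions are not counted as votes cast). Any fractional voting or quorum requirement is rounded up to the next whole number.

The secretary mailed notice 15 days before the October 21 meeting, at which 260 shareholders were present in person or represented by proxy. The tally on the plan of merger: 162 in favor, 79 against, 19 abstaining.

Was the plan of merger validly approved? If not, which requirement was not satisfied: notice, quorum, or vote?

Invalid — quorum requirement not satisfied.

Notice: 15 days given; 14 required. Satisfied.
Quorum: 20% of 1,310 = 262; 260 present. Not satisfied.
Vote: requires two-thirds of the votes cast (260 − 19 abstaining = 241); 2/3 of 241 = 160.67, rounded up to 161, so 161 needed; 162 in favor. Satisfied.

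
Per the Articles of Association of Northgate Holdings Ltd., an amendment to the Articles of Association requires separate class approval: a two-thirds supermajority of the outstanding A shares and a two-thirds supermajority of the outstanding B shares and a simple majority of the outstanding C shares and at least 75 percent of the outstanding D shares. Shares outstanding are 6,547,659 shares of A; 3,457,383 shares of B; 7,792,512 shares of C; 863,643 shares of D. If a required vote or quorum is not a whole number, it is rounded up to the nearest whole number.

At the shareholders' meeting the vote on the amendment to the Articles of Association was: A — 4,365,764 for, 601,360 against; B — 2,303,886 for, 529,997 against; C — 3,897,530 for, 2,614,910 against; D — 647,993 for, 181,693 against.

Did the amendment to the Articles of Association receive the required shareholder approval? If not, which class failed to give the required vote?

Not approved — the B shares did not give the required vote.

A: 2/3 of 6547659 = 4365106; 4,365,106 required, 4,365,764 in favor — approved.
B: 2/3 of 3457383 = 2304922; 2,304,922 required, 2,303,886 in favor — not approved.
C: a majority of 7792512 is 3896257; 3,896,257 required, 3,897,530 in favor — approved.
D: 3/4 of 863643 = 647732.25, rounded up to 647733; 647,733 required, 647,993 in favor — approved.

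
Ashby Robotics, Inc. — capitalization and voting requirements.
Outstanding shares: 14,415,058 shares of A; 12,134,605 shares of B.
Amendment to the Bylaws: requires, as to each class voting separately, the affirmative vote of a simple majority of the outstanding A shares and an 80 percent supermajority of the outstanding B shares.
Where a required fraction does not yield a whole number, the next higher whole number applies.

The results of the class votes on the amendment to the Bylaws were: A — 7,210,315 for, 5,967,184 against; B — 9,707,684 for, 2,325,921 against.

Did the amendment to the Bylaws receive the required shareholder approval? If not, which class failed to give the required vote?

A: a majority of 14415058 is 7207530; 7,207,530 required, 7,210,315 in favor — approved.
B: 4/5 of 12134605 = 9707684; 9,707,684 required, 9,707,684 in favor — approved.

Approved — every class gave the required vote.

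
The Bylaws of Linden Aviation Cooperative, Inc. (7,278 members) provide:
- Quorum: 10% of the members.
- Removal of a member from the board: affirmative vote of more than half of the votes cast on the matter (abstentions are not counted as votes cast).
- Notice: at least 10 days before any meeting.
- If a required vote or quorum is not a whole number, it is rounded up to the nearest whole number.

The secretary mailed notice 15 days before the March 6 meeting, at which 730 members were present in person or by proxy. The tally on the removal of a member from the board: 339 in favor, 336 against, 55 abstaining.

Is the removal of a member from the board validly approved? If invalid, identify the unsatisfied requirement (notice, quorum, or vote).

Valid — all requirements satisfied.

Notice: 15 days given; 10 required. Satisfied.
Quorum: 10% of 7,278 = 727.80, rounded up to 728; 730 present. Satisfied.
Vote: requires a majority of the votes cast (730 − 55 abstaining = 675); a majority of 675 is 338, so 338 needed; 339 in favor. Satisfied.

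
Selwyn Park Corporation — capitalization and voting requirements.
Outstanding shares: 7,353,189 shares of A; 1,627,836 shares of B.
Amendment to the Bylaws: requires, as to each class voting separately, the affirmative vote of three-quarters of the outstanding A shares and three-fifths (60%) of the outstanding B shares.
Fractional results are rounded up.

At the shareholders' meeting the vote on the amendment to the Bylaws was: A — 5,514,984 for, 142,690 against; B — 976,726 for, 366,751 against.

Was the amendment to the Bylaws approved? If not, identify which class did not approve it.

A: 3/4 of 7353189 = 5514891.75, rounded up to 5514892; 5,514,892 required, 5,514,984 in favor — approved.
B: 3/5 of 1627836 = 976701.60, rounded up to 976702; 976,702 required, 976,726 in favor — approved.

Approved — every class gave the required vote.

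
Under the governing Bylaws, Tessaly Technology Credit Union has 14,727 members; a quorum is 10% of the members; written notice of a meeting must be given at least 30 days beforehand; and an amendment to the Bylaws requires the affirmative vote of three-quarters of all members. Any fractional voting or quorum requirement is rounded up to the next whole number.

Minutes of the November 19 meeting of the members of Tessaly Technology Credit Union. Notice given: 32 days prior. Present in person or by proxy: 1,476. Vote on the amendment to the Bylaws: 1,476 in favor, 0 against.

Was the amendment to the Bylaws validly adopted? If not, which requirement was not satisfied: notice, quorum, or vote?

Notice: 32 days given; 30 required. Satisfied.
Quorum: 10% of 14,727 = 1,472.70, rounded up to 1,473; 1,476 present. Satisfied.
Vote: requires three-fourths of all members (14,727); 3/4 of 14727 = 11045.25, rounded up to 11046, so 11,046 needed; 1,476 in favor. Not satisfied.

Invalid — vote requirement not satisfied.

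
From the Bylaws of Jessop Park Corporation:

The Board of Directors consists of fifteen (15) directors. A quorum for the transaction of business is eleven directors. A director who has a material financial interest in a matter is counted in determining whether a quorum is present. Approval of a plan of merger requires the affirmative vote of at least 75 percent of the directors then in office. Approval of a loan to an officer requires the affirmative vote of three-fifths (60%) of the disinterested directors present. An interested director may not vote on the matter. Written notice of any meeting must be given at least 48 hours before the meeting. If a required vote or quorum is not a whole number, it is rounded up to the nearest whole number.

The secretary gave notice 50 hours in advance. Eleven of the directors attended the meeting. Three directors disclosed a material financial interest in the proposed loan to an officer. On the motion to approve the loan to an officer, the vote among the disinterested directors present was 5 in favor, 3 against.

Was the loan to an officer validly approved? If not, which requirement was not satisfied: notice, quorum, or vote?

Valid — all requirements satisfied.

Notice: 50 hours given; 48 required (50 ≥ 48). Satisfied.
Quorum: 11 present (interested directors count toward quorum); quorum is 11. Satisfied.
Vote: the loan to an officer requires three-fifths of the disinterested directors present (11 − 3 = 8). 3/5 of 8 = 4.80, rounded up to 5, so 5 affirmative votes are needed; 5 voted in favor. Satisfied.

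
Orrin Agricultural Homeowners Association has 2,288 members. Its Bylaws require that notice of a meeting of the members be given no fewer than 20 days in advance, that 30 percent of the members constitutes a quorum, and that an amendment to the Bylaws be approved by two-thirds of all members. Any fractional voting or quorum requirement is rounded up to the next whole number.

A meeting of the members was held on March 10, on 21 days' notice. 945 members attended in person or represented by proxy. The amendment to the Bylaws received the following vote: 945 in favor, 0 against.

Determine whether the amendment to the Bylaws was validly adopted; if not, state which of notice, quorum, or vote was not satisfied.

Notice: 21 days given; 20 required. Satisfied.
Quorum: 30% of 2,288 = 686.40, rounded up to 687; 945 present. Satisfied.
Vote: requires two-thirds of all members (2,288); 2/3 of 2288 = 1525.33, rounded up to 1526, so 1,526 needed; 945 in favor. Not satisfied.

Invalid — vote requirement not satisfied.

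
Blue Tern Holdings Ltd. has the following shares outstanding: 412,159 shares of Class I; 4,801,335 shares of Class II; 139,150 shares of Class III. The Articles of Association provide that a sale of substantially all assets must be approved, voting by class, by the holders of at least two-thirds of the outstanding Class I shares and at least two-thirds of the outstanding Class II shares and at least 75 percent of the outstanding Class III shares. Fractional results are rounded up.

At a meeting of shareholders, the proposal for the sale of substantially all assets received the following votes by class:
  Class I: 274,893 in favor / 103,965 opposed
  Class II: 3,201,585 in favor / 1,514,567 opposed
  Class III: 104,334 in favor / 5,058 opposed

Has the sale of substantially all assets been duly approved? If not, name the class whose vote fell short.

Class I: 2/3 of 412159 = 274772.67, rounded up to 274773; 274,773 required, 274,893 in favor — approved.
Class II: 2/3 of 4801335 = 3200890; 3,200,890 required, 3,201,585 in favor — approved.
Class III: 3/4 of 139150 = 104362.50, rounded up to 104363; 104,363 required, 104,334 in favor — not approved.

Not approved — the Class III shares did not give the required vote.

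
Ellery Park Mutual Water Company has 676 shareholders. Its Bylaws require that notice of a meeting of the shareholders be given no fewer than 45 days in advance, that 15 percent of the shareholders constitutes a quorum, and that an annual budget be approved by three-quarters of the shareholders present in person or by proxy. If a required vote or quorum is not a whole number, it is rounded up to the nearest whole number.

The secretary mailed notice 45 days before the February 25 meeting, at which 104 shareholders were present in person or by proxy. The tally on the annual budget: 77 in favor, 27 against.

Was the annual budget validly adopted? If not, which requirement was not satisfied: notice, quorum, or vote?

Invalid — vote requirement not satisfied.

Notice: 45 days given; 45 required. Satisfied.
Quorum: 15% of 676 = 101.40, rounded up to 102; 104 present. Satisfied.
Vote: requires three-fourths of those present (104); 3/4 of 104 = 78, so 78 needed; 77 in favor. Not satisfied.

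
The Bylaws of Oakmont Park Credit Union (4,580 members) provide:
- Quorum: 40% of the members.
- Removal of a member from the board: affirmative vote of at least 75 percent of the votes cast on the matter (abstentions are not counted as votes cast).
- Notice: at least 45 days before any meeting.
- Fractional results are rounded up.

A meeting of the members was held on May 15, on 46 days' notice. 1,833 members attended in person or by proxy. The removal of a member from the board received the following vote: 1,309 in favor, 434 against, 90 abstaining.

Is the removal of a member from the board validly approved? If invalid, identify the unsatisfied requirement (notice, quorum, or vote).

Notice: 46 days given; 45 required. Satisfied.
Quorum: 40% of 4,580 = 1,832; 1,833 present. Satisfied.
Vote: requires three-fourths of the votes cast (1,833 − 90 abstaining = 1,743); 3/4 of 1743 = 1307.25, rounded up to 1308, so 1,308 needed; 1,309 in favor. Satisfied.

Valid — all requirements satisfied.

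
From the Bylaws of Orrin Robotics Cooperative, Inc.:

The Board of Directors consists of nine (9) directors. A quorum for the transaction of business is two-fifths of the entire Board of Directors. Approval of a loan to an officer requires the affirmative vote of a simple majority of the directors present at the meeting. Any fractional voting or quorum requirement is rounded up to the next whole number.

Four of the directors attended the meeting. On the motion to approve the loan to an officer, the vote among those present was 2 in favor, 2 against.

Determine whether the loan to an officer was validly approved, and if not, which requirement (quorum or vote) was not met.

Quorum: 4 present; quorum is 4. Satisfied.
Vote: the loan to an officer requires a majority of the directors present (4). A majority of 4 is 3, so 3 affirmative votes are needed; 2 voted in favor. Not satisfied.

Invalid — vote requirement not satisfied.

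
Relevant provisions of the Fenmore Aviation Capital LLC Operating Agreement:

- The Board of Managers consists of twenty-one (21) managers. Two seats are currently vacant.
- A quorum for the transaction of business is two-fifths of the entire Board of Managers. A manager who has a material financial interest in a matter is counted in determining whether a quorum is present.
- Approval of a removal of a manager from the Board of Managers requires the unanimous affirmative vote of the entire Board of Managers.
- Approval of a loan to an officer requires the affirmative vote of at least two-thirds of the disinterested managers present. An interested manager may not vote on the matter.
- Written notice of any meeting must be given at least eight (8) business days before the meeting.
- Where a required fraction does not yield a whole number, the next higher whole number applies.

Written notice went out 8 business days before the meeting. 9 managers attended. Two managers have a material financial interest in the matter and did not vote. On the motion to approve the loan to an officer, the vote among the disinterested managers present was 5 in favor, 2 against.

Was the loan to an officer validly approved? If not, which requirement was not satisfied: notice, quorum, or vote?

Notice: 8 business days given; 8 required (8 ≥ 8). Satisfied.
Quorum: 9 present (interested managers count toward quorum); quorum is 9. Satisfied.
Vote: the loan to an officer requires two-thirds of the disinterested managers present (9 − 2 = 7). 2/3 of 7 = 4.67, rounded up to 5, so 5 affirmative votes are needed; 5 voted in favor. Satisfied.

Valid — all requirements satisfied.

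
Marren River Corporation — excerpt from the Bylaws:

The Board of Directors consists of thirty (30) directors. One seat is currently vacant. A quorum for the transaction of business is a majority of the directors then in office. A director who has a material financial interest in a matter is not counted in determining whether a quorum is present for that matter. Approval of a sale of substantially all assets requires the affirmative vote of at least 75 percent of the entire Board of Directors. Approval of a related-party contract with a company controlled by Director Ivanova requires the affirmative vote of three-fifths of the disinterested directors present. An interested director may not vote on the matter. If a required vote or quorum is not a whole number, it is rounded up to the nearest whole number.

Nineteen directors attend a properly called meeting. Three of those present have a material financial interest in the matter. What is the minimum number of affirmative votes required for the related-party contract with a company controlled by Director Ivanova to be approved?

The related-party contract with a company controlled by Director Ivanova requires three-fifths of the disinterested directors present (19 − 3 = 16).
3/5 of 16 = 9.60, rounded up to 10.

10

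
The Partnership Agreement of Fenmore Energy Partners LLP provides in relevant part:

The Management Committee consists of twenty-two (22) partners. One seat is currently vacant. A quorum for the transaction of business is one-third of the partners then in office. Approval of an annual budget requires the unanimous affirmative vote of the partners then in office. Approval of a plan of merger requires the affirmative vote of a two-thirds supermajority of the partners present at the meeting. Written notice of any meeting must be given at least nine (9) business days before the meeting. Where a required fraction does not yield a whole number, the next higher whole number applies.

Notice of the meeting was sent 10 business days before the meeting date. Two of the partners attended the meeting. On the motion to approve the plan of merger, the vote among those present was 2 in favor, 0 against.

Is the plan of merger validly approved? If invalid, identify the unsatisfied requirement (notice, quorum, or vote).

Invalid — quorum requirement not satisfied.

Notice: 10 business days given; 9 required (10 ≥ 9). Satisfied.
Quorum: 2 present; quorum is 7. Not satisfied.
Vote: the plan of merger requires two-thirds of the partners present (2). 2/3 of 2 = 1.33, rounded up to 2, so 2 affirmative votes are needed; 2 voted in favor. Satisfied. (Moot — without a quorum no business can be validly transacted.)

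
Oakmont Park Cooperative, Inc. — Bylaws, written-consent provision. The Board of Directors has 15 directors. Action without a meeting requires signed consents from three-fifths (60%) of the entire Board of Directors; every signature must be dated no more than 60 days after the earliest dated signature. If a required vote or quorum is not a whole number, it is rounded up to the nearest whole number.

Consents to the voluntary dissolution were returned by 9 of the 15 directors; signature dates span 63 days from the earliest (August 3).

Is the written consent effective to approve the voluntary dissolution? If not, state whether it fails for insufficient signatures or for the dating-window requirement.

Signatures required: three-fifths (60%) of 15 — 3/5 of 15 = 9, so 9 needed; 9 signed. Sufficient.
Dating window: the latest signature is 63 days after the earliest; the limit is 60 days. Outside the window.

Not effective — dating-window requirement not satisfied.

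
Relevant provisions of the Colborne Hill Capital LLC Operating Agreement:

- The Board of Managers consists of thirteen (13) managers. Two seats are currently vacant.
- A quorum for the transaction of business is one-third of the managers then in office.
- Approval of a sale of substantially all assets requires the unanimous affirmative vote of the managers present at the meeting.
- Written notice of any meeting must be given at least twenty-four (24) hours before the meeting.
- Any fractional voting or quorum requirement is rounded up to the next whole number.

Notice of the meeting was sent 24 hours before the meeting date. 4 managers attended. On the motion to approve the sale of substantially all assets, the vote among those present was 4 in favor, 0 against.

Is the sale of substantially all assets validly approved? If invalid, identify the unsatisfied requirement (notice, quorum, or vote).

Notice: 24 hours given; 24 required (24 ≥ 24). Satisfied.
Quorum: 4 present; quorum is 4. Satisfied.
Vote: the sale of substantially all assets requires the unanimous vote of the managers present (4). Unanimous means all 4, so 4 affirmative votes are needed; 4 voted in favor. Satisfied.

Valid — all requirements satisfied.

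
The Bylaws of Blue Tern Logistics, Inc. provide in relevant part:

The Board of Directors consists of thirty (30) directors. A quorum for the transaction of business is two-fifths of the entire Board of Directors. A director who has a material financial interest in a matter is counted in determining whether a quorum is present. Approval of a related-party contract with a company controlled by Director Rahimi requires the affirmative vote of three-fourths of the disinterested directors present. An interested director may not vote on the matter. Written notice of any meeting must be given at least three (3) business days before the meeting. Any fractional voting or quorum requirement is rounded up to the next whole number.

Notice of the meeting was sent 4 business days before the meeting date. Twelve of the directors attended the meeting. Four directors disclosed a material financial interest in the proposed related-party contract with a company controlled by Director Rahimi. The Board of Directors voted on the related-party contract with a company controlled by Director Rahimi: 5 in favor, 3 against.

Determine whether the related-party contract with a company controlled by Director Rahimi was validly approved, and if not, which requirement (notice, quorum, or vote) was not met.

Notice: 4 business days given; 3 required (4 ≥ 3). Satisfied.
Quorum: 12 present (interested directors count toward quorum); quorum is 12. Satisfied.
Vote: the related-party contract with a company controlled by Director Rahimi requires three-fourths of the disinterested directors present (12 − 4 = 8). 3/4 of 8 = 6, so 6 affirmative votes are needed; 5 voted in favor. Not satisfied.

Invalid — vote requirement not satisfied.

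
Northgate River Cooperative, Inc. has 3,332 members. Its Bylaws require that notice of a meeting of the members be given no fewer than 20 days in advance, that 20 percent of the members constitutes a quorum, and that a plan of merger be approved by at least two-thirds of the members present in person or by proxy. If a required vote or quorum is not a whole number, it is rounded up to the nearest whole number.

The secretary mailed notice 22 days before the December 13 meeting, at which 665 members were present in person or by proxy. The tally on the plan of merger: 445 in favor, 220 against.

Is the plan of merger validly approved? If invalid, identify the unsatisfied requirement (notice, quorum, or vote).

Notice: 22 days given; 20 required. Satisfied.
Quorum: 20% of 3,332 = 666.40, rounded up to 667; 665 present. Not satisfied.
Vote: requires two-thirds of those present (665); 2/3 of 665 = 443.33, rounded up to 444, so 444 needed; 445 in favor. Satisfied.

Invalid — quorum requirement not satisfied.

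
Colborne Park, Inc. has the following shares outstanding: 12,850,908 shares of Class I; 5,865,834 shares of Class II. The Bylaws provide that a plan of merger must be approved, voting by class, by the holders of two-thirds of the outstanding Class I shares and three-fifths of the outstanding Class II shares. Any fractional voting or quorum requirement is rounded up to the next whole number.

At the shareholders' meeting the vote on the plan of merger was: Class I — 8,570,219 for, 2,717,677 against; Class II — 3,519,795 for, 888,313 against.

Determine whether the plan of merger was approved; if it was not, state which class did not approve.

Approved — every class gave the required vote.

Class I: 2/3 of 12850908 = 8567272; 8,567,272 required, 8,570,219 in favor — approved.
Class II: 3/5 of 5865834 = 3519500.40, rounded up to 3519501; 3,519,501 required, 3,519,795 in favor — approved.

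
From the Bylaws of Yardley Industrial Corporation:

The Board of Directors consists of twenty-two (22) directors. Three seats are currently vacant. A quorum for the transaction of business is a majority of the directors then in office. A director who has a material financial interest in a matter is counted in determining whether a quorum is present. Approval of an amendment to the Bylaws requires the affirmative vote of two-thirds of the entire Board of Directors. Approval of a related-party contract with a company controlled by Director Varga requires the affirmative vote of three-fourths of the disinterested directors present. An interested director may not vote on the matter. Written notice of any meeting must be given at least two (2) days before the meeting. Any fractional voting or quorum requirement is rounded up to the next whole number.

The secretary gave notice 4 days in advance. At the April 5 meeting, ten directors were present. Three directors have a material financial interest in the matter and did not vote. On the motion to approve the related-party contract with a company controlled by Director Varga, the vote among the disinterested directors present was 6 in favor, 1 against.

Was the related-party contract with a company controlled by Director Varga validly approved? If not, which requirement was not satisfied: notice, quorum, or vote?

Valid — all requirements satisfied.

Notice: 4 days given; 2 required (4 ≥ 2). Satisfied.
Quorum: 10 present (interested directors count toward quorum); quorum is 10. Satisfied.
Vote: the related-party contract with a company controlled by Director Varga requires three-fourths of the disinterested directors present (10 − 3 = 7). 3/4 of 7 = 5.25, rounded up to 6, so 6 affirmative votes are needed; 6 voted in favor. Satisfied.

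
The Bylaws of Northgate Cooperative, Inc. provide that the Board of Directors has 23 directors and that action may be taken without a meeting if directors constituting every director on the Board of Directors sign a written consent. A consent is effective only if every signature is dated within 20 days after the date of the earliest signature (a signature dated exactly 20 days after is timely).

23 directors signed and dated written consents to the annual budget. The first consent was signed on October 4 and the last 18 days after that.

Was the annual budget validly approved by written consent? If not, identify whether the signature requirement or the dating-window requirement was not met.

Signatures required: all of 23 — unanimous means all 23, so 23 needed; 23 signed. Sufficient.
Dating window: the latest signature is 18 days after the earliest; the limit is 20 days. Within the window.

Effective — both the signature and dating-window requirements are satisfied.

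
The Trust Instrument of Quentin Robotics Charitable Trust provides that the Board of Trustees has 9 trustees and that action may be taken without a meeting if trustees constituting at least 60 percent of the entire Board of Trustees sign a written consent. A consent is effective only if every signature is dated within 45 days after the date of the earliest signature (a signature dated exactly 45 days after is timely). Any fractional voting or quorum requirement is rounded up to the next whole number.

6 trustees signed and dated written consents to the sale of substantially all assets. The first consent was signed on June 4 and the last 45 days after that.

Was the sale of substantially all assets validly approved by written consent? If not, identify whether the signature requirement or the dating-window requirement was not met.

Effective — both the signature and dating-window requirements are satisfied.

Signatures required: at least 60 percent of 9 — 3/5 of 9 = 5.40, rounded up to 6, so 6 needed; 6 signed. Sufficient.
Dating window: the latest signature is 45 days after the earliest; the limit is 45 days. Within the window.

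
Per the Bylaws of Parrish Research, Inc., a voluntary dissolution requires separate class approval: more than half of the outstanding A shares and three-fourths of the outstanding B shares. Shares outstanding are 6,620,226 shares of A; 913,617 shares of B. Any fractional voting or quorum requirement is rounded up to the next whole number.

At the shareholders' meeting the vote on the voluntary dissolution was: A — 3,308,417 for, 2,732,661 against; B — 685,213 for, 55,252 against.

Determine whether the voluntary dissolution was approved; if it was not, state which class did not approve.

A: a majority of 6620226 is 3310114; 3,310,114 required, 3,308,417 in favor — not approved.
B: 3/4 of 913617 = 685212.75, rounded up to 685213; 685,213 required, 685,213 in favor — approved.

Not approved — the A shares did not give the required vote.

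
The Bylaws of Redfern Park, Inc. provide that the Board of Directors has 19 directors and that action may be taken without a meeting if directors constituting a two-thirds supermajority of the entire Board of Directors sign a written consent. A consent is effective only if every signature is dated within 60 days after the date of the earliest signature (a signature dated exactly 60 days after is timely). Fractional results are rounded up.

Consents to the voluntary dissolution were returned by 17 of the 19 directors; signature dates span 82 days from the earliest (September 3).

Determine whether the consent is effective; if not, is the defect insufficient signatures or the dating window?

Signatures required: a two-thirds supermajority of 19 — 2/3 of 19 = 12.67, rounded up to 13, so 13 needed; 17 signed. Sufficient.
Dating window: the latest signature is 82 days after the earliest; the limit is 60 days. Outside the window.

Not effective — dating-window requirement not satisfied.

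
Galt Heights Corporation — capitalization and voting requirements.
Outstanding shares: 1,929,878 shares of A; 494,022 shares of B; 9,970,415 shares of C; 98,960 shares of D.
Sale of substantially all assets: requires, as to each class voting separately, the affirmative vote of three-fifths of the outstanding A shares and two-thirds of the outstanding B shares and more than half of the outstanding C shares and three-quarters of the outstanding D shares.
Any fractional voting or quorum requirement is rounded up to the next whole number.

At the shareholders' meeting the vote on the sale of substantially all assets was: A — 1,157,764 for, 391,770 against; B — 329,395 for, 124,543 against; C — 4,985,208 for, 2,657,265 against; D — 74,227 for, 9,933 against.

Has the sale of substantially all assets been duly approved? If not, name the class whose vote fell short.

A: 3/5 of 1929878 = 1157926.80, rounded up to 1157927; 1,157,927 required, 1,157,764 in favor — not approved.
B: 2/3 of 494022 = 329348; 329,348 required, 329,395 in favor — approved.
C: a majority of 9970415 is 4985208; 4,985,208 required, 4,985,208 in favor — approved.
D: 3/4 of 98960 = 74220; 74,220 required, 74,227 in favor — approved.

Not approved — the A shares did not give the required vote.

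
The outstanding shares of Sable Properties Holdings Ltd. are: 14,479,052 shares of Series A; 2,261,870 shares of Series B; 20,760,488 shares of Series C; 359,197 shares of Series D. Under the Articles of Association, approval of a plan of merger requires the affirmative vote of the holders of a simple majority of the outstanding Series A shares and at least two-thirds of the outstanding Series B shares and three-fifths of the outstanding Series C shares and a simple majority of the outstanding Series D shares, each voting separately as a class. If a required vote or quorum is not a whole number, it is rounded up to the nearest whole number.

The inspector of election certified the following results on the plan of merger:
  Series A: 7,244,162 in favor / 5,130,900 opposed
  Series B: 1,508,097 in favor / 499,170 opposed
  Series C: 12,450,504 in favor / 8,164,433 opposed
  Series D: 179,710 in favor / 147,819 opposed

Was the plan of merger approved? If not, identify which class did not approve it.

Series A: a majority of 14479052 is 7239527; 7,239,527 required, 7,244,162 in favor — approved.
Series B: 2/3 of 2261870 = 1507913.33, rounded up to 1507914; 1,507,914 required, 1,508,097 in favor — approved.
Series C: 3/5 of 20760488 = 12456292.80, rounded up to 12456293; 12,456,293 required, 12,450,504 in favor — not approved.
Series D: a majority of 359197 is 179599; 179,599 required, 179,710 in favor — approved.

Not approved — the Series C shares did not give the required vote.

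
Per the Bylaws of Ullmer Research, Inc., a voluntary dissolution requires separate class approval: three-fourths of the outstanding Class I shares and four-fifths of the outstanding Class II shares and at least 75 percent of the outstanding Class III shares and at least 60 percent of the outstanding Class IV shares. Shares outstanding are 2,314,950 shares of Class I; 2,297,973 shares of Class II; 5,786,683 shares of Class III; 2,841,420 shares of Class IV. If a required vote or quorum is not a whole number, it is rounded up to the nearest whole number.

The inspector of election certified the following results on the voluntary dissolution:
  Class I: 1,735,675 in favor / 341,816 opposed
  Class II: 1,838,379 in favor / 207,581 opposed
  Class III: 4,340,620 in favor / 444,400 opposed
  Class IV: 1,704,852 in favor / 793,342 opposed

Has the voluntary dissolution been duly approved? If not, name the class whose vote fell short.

Not approved — the Class I shares did not give the required vote.

Class I: 3/4 of 2314950 = 1736212.50, rounded up to 1736213; 1,736,213 required, 1,735,675 in favor — not approved.
Class II: 4/5 of 2297973 = 1838378.40, rounded up to 1838379; 1,838,379 required, 1,838,379 in favor — approved.
Class III: 3/4 of 5786683 = 4340012.25, rounded up to 4340013; 4,340,013 required, 4,340,620 in favor — approved.
Class IV: 3/5 of 2841420 = 1704852; 1,704,852 required, 1,704,852 in favor — approved.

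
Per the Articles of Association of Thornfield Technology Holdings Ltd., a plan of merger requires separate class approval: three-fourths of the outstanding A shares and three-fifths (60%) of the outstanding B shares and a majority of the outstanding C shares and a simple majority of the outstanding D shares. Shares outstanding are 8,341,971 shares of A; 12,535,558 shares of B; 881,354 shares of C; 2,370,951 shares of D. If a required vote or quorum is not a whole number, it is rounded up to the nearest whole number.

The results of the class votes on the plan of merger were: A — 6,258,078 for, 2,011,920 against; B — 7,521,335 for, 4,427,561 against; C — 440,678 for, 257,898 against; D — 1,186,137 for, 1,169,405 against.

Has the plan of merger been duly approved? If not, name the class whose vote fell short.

A: 3/4 of 8341971 = 6256478.25, rounded up to 6256479; 6,256,479 required, 6,258,078 in favor — approved.
B: 3/5 of 12535558 = 7521334.80, rounded up to 7521335; 7,521,335 required, 7,521,335 in favor — approved.
C: a majority of 881354 is 440678; 440,678 required, 440,678 in favor — approved.
D: a majority of 2370951 is 1185476; 1,185,476 required, 1,186,137 in favor — approved.

Approved — every class gave the required vote.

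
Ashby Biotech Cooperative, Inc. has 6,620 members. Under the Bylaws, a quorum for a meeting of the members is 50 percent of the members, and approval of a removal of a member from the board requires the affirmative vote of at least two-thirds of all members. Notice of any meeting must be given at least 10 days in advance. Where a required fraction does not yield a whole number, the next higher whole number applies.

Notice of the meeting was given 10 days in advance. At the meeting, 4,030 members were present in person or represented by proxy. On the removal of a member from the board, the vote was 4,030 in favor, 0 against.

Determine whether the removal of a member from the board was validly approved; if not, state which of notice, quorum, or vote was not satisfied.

Notice: 10 days given; 10 required. Satisfied.
Quorum: 50% of 6,620 = 3,310; 4,030 present. Satisfied.
Vote: requires two-thirds of all members (6,620); 2/3 of 6620 = 4413.33, rounded up to 4414, so 4,414 needed; 4,030 in favor. Not satisfied.

Invalid — vote requirement not satisfied.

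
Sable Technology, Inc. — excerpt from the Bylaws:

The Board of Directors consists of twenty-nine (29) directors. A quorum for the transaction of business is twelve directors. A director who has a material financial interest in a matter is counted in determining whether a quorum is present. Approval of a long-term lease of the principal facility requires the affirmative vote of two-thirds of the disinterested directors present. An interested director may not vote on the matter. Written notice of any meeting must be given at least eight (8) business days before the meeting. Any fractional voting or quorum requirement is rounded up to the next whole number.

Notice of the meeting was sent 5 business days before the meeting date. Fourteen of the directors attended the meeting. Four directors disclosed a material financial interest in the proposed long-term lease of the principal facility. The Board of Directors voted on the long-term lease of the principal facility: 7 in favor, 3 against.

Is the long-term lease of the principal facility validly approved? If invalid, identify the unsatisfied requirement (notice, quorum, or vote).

Invalid — notice requirement not satisfied.

Notice: 5 business days given; 8 required (5 < 8). Not satisfied.
Quorum: 14 present (interested directors count toward quorum); quorum is 12. Satisfied.
Vote: the long-term lease of the principal facility requires two-thirds of the disinterested directors present (14 − 4 = 10). 2/3 of 10 = 6.67, rounded up to 7, so 7 affirmative votes are needed; 7 voted in favor. Satisfied.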